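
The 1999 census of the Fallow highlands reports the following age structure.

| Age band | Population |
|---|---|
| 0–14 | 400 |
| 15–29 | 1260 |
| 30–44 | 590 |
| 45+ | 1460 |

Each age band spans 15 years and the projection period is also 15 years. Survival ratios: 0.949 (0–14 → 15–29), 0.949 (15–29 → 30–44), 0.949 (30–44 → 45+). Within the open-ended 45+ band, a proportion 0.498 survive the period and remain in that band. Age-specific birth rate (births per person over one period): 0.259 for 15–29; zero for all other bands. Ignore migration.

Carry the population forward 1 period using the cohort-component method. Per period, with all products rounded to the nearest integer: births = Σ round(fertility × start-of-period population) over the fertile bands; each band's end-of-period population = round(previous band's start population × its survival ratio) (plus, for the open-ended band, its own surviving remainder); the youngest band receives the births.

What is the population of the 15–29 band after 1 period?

Numbering the groups 1..4 from youngest to oldest:
Period 1.
Births: 1260 × 0.259 = 326
Group 2: 400 × 0.949 = 380
Group 3: 1260 × 0.949 = 1196
Group 4: 590 × 0.949 + 1460 × 0.498 = 560 + 727 = 1287
Giving 326 / 380 / 1196 / 1287.

380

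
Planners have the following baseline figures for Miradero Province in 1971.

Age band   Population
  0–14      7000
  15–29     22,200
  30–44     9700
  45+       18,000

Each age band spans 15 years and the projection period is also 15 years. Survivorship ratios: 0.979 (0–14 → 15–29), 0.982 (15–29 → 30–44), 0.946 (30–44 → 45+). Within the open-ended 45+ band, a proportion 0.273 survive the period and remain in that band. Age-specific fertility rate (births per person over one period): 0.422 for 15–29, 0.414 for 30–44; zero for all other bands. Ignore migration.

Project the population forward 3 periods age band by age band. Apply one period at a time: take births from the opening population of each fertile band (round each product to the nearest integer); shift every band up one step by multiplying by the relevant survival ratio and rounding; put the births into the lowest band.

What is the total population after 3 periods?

45896

After projecting period 1:
Births: 22200 × 0.422 = 9368, 9700 × 0.414 = 4016 — total 13384
15–29: 7000 × 0.979 = 6853
30–44: 22200 × 0.982 = 21800
45+: 9700 × 0.946 + 18000 × 0.273 = 9176 + 4914 = 14090
→ [13384, 6853, 21800, 14090]
After projecting period 2:
Births: 6853 × 0.422 = 2892, 21800 × 0.414 = 9025 — total 11917
15–29: 13384 × 0.979 = 13103
30–44: 6853 × 0.982 = 6730
45+: 21800 × 0.946 + 14090 × 0.273 = 20623 + 3847 = 24470
→ [11917, 13103, 6730, 24470]
After projecting period 3:
Births: 13103 × 0.422 = 5529, 6730 × 0.414 = 2786 — total 8315
15–29: 11917 × 0.979 = 11667
30–44: 13103 × 0.982 = 12867
45+: 6730 × 0.946 + 24470 × 0.273 = 6367 + 6680 = 13047
→ [8315, 11667, 12867, 13047]
Total after period 3: 8315 + 11667 + 12867 + 13047 = 45896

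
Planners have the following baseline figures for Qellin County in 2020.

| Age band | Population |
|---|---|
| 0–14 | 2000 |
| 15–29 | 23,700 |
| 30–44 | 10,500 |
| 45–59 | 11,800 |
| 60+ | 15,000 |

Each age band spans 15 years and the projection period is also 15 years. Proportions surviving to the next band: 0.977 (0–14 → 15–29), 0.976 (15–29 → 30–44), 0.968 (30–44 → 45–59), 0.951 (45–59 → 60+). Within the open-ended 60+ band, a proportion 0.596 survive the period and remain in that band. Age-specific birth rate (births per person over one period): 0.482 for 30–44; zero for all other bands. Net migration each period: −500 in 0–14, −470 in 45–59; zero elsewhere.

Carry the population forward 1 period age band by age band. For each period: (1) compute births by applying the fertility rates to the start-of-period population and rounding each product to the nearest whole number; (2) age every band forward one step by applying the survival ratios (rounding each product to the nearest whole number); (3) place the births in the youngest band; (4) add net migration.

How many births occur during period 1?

5061

(Bands numbered youngest = 1 to oldest = 5.)
— Period 1 —
Births: 10500 * 0.482 = 5061
Band 2: 2000 * 0.977 = 1954
Band 3: 23700 * 0.976 = 23131
Band 4: 10500 * 0.968 = 10164
Band 5: 11800 * 0.951 + 15000 * 0.596 = 11222 + 8940 = 20162
Net migration: Band 1 − 500 → 4561; Band 4 − 470 → 9694
Population now: 0–14=4561, 15–29=1954, 30–44=23131, 45–59=9694, 60+=20162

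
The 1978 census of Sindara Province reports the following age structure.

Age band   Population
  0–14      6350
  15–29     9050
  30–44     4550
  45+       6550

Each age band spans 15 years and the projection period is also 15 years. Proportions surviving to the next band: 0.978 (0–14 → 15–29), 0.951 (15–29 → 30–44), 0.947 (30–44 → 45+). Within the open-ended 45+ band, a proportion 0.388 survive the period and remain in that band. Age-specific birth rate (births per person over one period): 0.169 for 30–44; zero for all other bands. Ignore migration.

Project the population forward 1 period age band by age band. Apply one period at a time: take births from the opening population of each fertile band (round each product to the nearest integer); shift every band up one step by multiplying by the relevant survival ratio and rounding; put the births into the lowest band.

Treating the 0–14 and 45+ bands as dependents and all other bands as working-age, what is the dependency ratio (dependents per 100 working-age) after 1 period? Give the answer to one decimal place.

51.4

(Bands numbered youngest = 1 to oldest = 4.)
— Period 1 —
Births: 4550 × 0.169 = 769
Band 2: 6350 × 0.978 = 6210
Band 3: 9050 × 0.951 = 8607
Band 4: 4550 × 0.947 + 6550 × 0.388 = 4309 + 2541 = 6850
Population now: 0–14=769, 15–29=6210, 30–44=8607, 45+=6850
Dependents (band 0–14 + band 45+) = 769 + 6850 = 7619; working-age = 14817; ratio = 7619/14817 × 100 = 51.4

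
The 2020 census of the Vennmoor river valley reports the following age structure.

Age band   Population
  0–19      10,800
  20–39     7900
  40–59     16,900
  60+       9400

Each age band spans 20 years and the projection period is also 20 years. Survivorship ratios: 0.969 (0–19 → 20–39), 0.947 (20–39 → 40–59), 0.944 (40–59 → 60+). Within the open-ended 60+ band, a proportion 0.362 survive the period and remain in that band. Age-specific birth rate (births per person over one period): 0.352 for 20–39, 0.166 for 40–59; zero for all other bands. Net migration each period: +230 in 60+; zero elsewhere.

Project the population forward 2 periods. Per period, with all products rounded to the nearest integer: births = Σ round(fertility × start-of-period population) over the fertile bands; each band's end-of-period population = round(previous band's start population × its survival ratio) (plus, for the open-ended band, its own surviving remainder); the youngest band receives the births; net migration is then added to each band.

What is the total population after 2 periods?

34631

(Groups numbered youngest = 1 to oldest = 4.)
— Period 1 —
Births: 7900 * 0.352 = 2781 ; 16900 * 0.166 = 2805 → total 5586
Group 2: 10800 * 0.969 = 10465
Group 3: 7900 * 0.947 = 7481
Group 4: 16900 * 0.944 + 9400 * 0.362 = 15954 + 3403 = 19357
Net migration: Group 4 + 230 → 19587
End of period: [5586, 10465, 7481, 19587]
— Period 2 —
Births: 10465 * 0.352 = 3684 ; 7481 * 0.166 = 1242 → total 4926
Group 2: 5586 * 0.969 = 5413
Group 3: 10465 * 0.947 = 9910
Group 4: 7481 * 0.944 + 19587 * 0.362 = 7062 + 7090 = 14152
Net migration: Group 4 + 230 → 14382
End of period: [4926, 5413, 9910, 14382]
Total after period 2: 4926 + 5413 + 9910 + 14382 = 34631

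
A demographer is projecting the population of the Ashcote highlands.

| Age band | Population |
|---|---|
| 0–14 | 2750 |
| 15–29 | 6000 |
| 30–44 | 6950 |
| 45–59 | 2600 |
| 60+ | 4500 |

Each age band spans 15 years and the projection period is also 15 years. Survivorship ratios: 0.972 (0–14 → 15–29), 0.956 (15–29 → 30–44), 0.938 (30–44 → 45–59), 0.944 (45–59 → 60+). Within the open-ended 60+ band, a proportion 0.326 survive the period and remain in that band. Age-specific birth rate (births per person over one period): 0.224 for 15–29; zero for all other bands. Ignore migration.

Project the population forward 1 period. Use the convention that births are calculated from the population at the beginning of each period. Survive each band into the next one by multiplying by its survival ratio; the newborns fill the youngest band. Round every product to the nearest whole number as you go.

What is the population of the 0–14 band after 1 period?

Numbering the bands 1..5 from youngest to oldest:
Period 1.
Births: 6000 × 0.224 = 1344
Band 2: 2750 × 0.972 = 2673
Band 3: 6000 × 0.956 = 5736
Band 4: 6950 × 0.938 = 6519
Band 5: 2600 × 0.944 + 4500 × 0.326 = 2454 + 1467 = 3921
Giving 1344 / 2673 / 5736 / 6519 / 3921.

1344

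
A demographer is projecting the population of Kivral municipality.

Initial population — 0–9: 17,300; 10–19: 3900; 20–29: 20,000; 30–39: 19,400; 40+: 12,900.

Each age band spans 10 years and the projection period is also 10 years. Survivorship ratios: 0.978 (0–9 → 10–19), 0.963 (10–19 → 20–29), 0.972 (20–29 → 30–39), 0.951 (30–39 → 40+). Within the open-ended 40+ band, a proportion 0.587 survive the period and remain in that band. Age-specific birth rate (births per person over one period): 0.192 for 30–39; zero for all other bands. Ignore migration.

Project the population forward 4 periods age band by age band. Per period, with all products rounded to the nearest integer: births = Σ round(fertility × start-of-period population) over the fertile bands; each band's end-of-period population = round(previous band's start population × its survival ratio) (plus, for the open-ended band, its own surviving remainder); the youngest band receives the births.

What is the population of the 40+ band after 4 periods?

Call the bands 1 to 5, youngest first.
After projecting period 1:
Births: 19400 * 0.192 = 3725
Band 2: 17300 * 0.978 = 16919
Band 3: 3900 * 0.963 = 3756
Band 4: 20000 * 0.972 = 19440
Band 5: 19400 * 0.951 + 12900 * 0.587 = 18449 + 7572 = 26021
Population now: 0–9=3725, 10–19=16919, 20–29=3756, 30–39=19440, 40+=26021
After projecting period 2:
Births: 19440 * 0.192 = 3732
Band 2: 3725 * 0.978 = 3643
Band 3: 16919 * 0.963 = 16293
Band 4: 3756 * 0.972 = 3651
Band 5: 19440 * 0.951 + 26021 * 0.587 = 18487 + 15274 = 33761
Population now: 0–9=3732, 10–19=3643, 20–29=16293, 30–39=3651, 40+=33761
After projecting period 3:
Births: 3651 * 0.192 = 701
Band 2: 3732 * 0.978 = 3650
Band 3: 3643 * 0.963 = 3508
Band 4: 16293 * 0.972 = 15837
Band 5: 3651 * 0.951 + 33761 * 0.587 = 3472 + 19818 = 23290
Population now: 0–9=701, 10–19=3650, 20–29=3508, 30–39=15837, 40+=23290
After projecting period 4:
Births: 15837 * 0.192 = 3041
Band 2: 701 * 0.978 = 686
Band 3: 3650 * 0.963 = 3515
Band 4: 3508 * 0.972 = 3410
Band 5: 15837 * 0.951 + 23290 * 0.587 = 15061 + 13671 = 28732
Population now: 0–9=3041, 10–19=686, 20–29=3515, 30–39=3410, 40+=28732

28732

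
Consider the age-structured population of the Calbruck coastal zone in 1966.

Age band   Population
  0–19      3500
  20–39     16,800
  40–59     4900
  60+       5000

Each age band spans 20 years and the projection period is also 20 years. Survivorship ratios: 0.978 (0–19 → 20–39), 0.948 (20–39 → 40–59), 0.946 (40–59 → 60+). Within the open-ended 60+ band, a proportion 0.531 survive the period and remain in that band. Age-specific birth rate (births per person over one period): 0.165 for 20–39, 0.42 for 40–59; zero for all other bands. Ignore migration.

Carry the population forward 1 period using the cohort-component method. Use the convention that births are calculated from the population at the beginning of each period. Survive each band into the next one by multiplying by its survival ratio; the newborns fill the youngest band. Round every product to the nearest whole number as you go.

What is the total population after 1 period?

Let band 1 be 0–19 through band 4 = 60+.
Period 1.
Births: 16800 × 0.165 = 2772 ; 4900 × 0.42 = 2058 → total 4830
Band 2: 3500 × 0.978 = 3423
Band 3: 16800 × 0.948 = 15926
Band 4: 4900 × 0.946 + 5000 × 0.531 = 4635 + 2655 = 7290
→ [4830, 3423, 15926, 7290]
Total after period 1: 4830 + 3423 + 15926 + 7290 = 31469

31469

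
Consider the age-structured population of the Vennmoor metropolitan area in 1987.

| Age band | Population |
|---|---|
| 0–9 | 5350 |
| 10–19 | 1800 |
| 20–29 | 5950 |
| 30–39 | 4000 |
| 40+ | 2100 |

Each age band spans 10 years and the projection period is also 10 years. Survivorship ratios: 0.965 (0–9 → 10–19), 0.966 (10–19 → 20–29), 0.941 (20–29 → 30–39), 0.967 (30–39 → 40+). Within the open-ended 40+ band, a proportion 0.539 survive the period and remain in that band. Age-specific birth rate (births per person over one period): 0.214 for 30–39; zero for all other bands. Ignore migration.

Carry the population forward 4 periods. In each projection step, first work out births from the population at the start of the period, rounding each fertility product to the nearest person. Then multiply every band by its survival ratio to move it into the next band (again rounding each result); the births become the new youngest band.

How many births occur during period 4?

Period 1:
Births: 4000 × 0.214 = 856
10–19: 5350 × 0.965 = 5163
20–29: 1800 × 0.966 = 1739
30–39: 5950 × 0.941 = 5599
40+: 4000 × 0.967 + 2100 × 0.539 = 3868 + 1132 = 5000
Giving 856 / 5163 / 1739 / 5599 / 5000.
Period 2:
Births: 5599 × 0.214 = 1198
10–19: 856 × 0.965 = 826
20–29: 5163 × 0.966 = 4987
30–39: 1739 × 0.941 = 1636
40+: 5599 × 0.967 + 5000 × 0.539 = 5414 + 2695 = 8109
Giving 1198 / 826 / 4987 / 1636 / 8109.
Period 3:
Births: 1636 × 0.214 = 350
10–19: 1198 × 0.965 = 1156
20–29: 826 × 0.966 = 798
30–39: 4987 × 0.941 = 4693
40+: 1636 × 0.967 + 8109 × 0.539 = 1582 + 4371 = 5953
Giving 350 / 1156 / 798 / 4693 / 5953.
Period 4:
Births: 4693 × 0.214 = 1004
10–19: 350 × 0.965 = 338
20–29: 1156 × 0.966 = 1117
30–39: 798 × 0.941 = 751
40+: 4693 × 0.967 + 5953 × 0.539 = 4538 + 3209 = 7747
Giving 1004 / 338 / 1117 / 751 / 7747.

1004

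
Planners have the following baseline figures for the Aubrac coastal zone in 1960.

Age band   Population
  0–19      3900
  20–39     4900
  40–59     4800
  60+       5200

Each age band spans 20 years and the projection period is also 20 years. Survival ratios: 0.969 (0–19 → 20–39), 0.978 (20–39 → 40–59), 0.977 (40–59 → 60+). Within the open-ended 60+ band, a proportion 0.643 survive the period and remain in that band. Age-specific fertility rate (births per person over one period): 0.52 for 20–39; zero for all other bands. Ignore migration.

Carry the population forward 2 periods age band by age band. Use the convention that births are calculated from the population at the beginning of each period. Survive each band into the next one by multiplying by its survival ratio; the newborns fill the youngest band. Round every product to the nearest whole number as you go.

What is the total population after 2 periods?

Period 1.
Births: 4900 × 0.52 = 2548
20–39: 3900 × 0.969 = 3779
40–59: 4900 × 0.978 = 4792
60+: 4800 × 0.977 + 5200 × 0.643 = 4690 + 3344 = 8034
→ [2548, 3779, 4792, 8034]
Period 2.
Births: 3779 × 0.52 = 1965
20–39: 2548 × 0.969 = 2469
40–59: 3779 × 0.978 = 3696
60+: 4792 × 0.977 + 8034 × 0.643 = 4682 + 5166 = 9848
→ [1965, 2469, 3696, 9848]
Total after period 2: 1965 + 2469 + 3696 + 9848 = 17978

17978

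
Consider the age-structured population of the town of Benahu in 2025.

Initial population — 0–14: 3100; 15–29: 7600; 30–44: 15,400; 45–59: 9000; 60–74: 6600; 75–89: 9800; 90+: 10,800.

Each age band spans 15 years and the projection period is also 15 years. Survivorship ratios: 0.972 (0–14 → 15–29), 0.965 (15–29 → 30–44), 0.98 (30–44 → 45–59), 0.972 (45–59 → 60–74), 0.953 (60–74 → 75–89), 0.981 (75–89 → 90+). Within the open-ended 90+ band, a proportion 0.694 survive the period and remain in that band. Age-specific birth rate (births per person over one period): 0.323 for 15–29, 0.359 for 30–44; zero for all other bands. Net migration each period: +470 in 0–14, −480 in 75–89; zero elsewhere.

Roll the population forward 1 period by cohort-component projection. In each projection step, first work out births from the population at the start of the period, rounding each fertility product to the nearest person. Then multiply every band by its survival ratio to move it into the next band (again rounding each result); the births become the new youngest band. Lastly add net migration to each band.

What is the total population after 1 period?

Period 1:
Births: 7600 × 0.323 = 2455, 15400 × 0.359 = 5529 → total 7984
15–29: 3100 × 0.972 = 3013
30–44: 7600 × 0.965 = 7334
45–59: 15400 × 0.98 = 15092
60–74: 9000 × 0.972 = 8748
75–89: 6600 × 0.953 = 6290
90+: 9800 × 0.981 + 10800 × 0.694 = 9614 + 7495 = 17109
Net migration: 0–14 + 470 → 8454; 75–89 − 480 → 5810
Giving 8454 / 3013 / 7334 / 15092 / 8748 / 5810 / 17109.
Total after period 1: 8454 + 3013 + 7334 + 15092 + 8748 + 5810 + 17109 = 65560

65560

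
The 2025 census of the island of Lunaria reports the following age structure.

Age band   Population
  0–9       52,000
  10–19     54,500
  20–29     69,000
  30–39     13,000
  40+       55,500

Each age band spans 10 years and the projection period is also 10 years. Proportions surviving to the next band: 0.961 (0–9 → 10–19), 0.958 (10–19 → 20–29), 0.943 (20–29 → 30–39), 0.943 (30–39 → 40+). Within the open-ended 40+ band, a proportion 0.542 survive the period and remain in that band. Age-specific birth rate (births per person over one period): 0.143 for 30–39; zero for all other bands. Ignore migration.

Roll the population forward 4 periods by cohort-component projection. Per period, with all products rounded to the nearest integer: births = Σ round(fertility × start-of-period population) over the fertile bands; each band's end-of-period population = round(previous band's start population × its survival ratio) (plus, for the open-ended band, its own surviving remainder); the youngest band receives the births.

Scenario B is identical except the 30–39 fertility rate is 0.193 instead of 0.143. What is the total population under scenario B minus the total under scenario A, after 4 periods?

8182

(Groups numbered youngest = 1 to oldest = 5.)
Period 1:
Births: 13000 * 0.143 = 1859
Group 2: 52000 * 0.961 = 49972
Group 3: 54500 * 0.958 = 52211
Group 4: 69000 * 0.943 = 65067
Group 5: 13000 * 0.943 + 55500 * 0.542 = 12259 + 30081 = 42340
→ [1859, 49972, 52211, 65067, 42340]
Period 2:
Births: 65067 * 0.143 = 9305
Group 2: 1859 * 0.961 = 1786
Group 3: 49972 * 0.958 = 47873
Group 4: 52211 * 0.943 = 49235
Group 5: 65067 * 0.943 + 42340 * 0.542 = 61358 + 22948 = 84306
→ [9305, 1786, 47873, 49235, 84306]
Period 3:
Births: 49235 * 0.143 = 7041
Group 2: 9305 * 0.961 = 8942
Group 3: 1786 * 0.958 = 1711
Group 4: 47873 * 0.943 = 45144
Group 5: 49235 * 0.943 + 84306 * 0.542 = 46429 + 45694 = 92123
→ [7041, 8942, 1711, 45144, 92123]
Period 4:
Births: 45144 * 0.143 = 6456
Group 2: 7041 * 0.961 = 6766
Group 3: 8942 * 0.958 = 8566
Group 4: 1711 * 0.943 = 1613
Group 5: 45144 * 0.943 + 92123 * 0.542 = 42571 + 49931 = 92502
→ [6456, 6766, 8566, 1613, 92502]
Scenario A total after 4 periods: 115903
Scenario B projection —
Period 1:
Births: 13000 * 0.193 = 2509
Group 2: 52000 * 0.961 = 49972
Group 3: 54500 * 0.958 = 52211
Group 4: 69000 * 0.943 = 65067
Group 5: 13000 * 0.943 + 55500 * 0.542 = 12259 + 30081 = 42340
→ [2509, 49972, 52211, 65067, 42340]
Period 2:
Births: 65067 * 0.193 = 12558
Group 2: 2509 * 0.961 = 2411
Group 3: 49972 * 0.958 = 47873
Group 4: 52211 * 0.943 = 49235
Group 5: 65067 * 0.943 + 42340 * 0.542 = 61358 + 22948 = 84306
→ [12558, 2411, 47873, 49235, 84306]
Period 3:
Births: 49235 * 0.193 = 9502
Group 2: 12558 * 0.961 = 12068
Group 3: 2411 * 0.958 = 2310
Group 4: 47873 * 0.943 = 45144
Group 5: 49235 * 0.943 + 84306 * 0.542 = 46429 + 45694 = 92123
→ [9502, 12068, 2310, 45144, 92123]
Period 4:
Births: 45144 * 0.193 = 8713
Group 2: 9502 * 0.961 = 9131
Group 3: 12068 * 0.958 = 11561
Group 4: 2310 * 0.943 = 2178
Group 5: 45144 * 0.943 + 92123 * 0.542 = 42571 + 49931 = 92502
→ [8713, 9131, 11561, 2178, 92502]
Scenario B total after 4 periods: 124085
Difference B − A = 124085 − 115903 = 8182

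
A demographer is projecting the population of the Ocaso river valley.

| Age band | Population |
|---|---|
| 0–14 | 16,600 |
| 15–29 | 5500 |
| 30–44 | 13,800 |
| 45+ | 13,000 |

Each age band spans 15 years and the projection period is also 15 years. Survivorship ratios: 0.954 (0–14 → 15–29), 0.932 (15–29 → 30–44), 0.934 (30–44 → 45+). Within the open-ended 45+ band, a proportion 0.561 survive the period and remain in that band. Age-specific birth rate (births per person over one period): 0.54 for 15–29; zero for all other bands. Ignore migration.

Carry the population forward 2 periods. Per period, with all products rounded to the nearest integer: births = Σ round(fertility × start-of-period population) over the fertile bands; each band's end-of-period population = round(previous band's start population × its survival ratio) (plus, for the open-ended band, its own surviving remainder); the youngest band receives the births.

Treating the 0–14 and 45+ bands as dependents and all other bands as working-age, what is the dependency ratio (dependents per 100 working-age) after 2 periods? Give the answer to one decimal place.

140.2

[period 1]
Births: 5500 × 0.54 = 2970
15–29: 16600 × 0.954 = 15836
30–44: 5500 × 0.932 = 5126
45+: 13800 × 0.934 + 13000 × 0.561 = 12889 + 7293 = 20182
→ [2970, 15836, 5126, 20182]
[period 2]
Births: 15836 × 0.54 = 8551
15–29: 2970 × 0.954 = 2833
30–44: 15836 × 0.932 = 14759
45+: 5126 × 0.934 + 20182 × 0.561 = 4788 + 11322 = 16110
→ [8551, 2833, 14759, 16110]
Dependents (band 0–14 + band 45+) = 8551 + 16110 = 24661; working-age = 17592; ratio = 24661/17592 × 100 = 140.2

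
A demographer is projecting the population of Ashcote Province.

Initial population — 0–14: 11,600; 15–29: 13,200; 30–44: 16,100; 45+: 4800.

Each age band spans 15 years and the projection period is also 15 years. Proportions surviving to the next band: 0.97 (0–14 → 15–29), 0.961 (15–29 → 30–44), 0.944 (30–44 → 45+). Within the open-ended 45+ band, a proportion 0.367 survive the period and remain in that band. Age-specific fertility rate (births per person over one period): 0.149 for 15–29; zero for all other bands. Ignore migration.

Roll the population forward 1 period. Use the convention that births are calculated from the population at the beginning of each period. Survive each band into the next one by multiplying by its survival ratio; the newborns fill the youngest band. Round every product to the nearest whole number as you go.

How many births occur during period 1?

1967

(Bands numbered youngest = 1 to oldest = 4.)
— Period 1 —
Births: 13200 × 0.149 = 1967
Band 2: 11600 × 0.97 = 11252
Band 3: 13200 × 0.961 = 12685
Band 4: 16100 × 0.944 + 4800 × 0.367 = 15198 + 1762 = 16960
Population now: 0–14=1967, 15–29=11252, 30–44=12685, 45+=16960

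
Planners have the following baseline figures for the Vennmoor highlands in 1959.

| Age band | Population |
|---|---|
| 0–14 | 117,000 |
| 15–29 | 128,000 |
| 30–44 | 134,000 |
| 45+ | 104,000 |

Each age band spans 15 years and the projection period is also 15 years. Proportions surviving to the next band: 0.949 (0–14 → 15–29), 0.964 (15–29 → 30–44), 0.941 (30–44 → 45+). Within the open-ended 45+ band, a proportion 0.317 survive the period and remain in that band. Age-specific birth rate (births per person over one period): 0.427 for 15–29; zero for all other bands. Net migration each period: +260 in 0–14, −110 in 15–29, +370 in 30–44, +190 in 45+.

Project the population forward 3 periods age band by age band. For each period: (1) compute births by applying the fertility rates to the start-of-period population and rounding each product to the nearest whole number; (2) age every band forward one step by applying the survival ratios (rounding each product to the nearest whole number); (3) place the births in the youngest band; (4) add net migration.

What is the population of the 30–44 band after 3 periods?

[period 1]
Births: 128000 × 0.427 = 54656
15–29: 117000 × 0.949 = 111033
30–44: 128000 × 0.964 = 123392
45+: 134000 × 0.941 + 104000 × 0.317 = 126094 + 32968 = 159062
Net migration: 0–14 + 260 → 54916; 15–29 − 110 → 110923; 30–44 + 370 → 123762; 45+ + 190 → 159252
→ [54916, 110923, 123762, 159252]
[period 2]
Births: 110923 × 0.427 = 47364
15–29: 54916 × 0.949 = 52115
30–44: 110923 × 0.964 = 106930
45+: 123762 × 0.941 + 159252 × 0.317 = 116460 + 50483 = 166943
Net migration: 0–14 + 260 → 47624; 15–29 − 110 → 52005; 30–44 + 370 → 107300; 45+ + 190 → 167133
→ [47624, 52005, 107300, 167133]
[period 3]
Births: 52005 × 0.427 = 22206
15–29: 47624 × 0.949 = 45195
30–44: 52005 × 0.964 = 50133
45+: 107300 × 0.941 + 167133 × 0.317 = 100969 + 52981 = 153950
Net migration: 0–14 + 260 → 22466; 15–29 − 110 → 45085; 30–44 + 370 → 50503; 45+ + 190 → 154140
→ [22466, 45085, 50503, 154140]

50503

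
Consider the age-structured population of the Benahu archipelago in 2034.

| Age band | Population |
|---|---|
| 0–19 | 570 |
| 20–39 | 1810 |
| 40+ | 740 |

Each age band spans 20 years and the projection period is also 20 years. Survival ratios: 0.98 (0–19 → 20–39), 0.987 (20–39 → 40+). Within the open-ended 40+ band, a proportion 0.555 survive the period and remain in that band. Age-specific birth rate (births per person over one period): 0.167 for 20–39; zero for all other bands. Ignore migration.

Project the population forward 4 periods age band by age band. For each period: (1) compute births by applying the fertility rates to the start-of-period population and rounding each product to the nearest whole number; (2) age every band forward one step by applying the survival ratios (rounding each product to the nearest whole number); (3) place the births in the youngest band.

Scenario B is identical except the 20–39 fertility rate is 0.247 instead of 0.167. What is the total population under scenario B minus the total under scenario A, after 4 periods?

[period 1]
Births: 1810 × 0.167 = 302
20–39: 570 × 0.98 = 559
40+: 1810 × 0.987 + 740 × 0.555 = 1786 + 411 = 2197
Giving 302 / 559 / 2197.
[period 2]
Births: 559 × 0.167 = 93
20–39: 302 × 0.98 = 296
40+: 559 × 0.987 + 2197 × 0.555 = 552 + 1219 = 1771
Giving 93 / 296 / 1771.
[period 3]
Births: 296 × 0.167 = 49
20–39: 93 × 0.98 = 91
40+: 296 × 0.987 + 1771 × 0.555 = 292 + 983 = 1275
Giving 49 / 91 / 1275.
[period 4]
Births: 91 × 0.167 = 15
20–39: 49 × 0.98 = 48
40+: 91 × 0.987 + 1275 × 0.555 = 90 + 708 = 798
Giving 15 / 48 / 798.
Scenario A total after 4 periods: 861
Scenario B projection —
[period 1]
Births: 1810 × 0.247 = 447
20–39: 570 × 0.98 = 559
40+: 1810 × 0.987 + 740 × 0.555 = 1786 + 411 = 2197
Giving 447 / 559 / 2197.
[period 2]
Births: 559 × 0.247 = 138
20–39: 447 × 0.98 = 438
40+: 559 × 0.987 + 2197 × 0.555 = 552 + 1219 = 1771
Giving 138 / 438 / 1771.
[period 3]
Births: 438 × 0.247 = 108
20–39: 138 × 0.98 = 135
40+: 438 × 0.987 + 1771 × 0.555 = 432 + 983 = 1415
Giving 108 / 135 / 1415.
[period 4]
Births: 135 × 0.247 = 33
20–39: 108 × 0.98 = 106
40+: 135 × 0.987 + 1415 × 0.555 = 133 + 785 = 918
Giving 33 / 106 / 918.
Scenario B total after 4 periods: 1057
Difference B − A = 1057 − 861 = 196

196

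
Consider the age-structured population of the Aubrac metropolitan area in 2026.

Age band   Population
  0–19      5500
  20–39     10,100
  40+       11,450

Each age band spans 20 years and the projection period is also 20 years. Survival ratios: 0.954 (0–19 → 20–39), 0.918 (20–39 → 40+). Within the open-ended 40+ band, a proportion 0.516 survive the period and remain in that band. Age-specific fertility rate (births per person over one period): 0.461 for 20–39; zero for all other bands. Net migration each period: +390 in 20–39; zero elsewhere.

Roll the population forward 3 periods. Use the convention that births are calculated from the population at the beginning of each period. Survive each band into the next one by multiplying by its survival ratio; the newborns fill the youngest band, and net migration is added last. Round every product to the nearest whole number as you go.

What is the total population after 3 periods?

16245

After projecting period 1:
Births: 10100 × 0.461 = 4656
20–39: 5500 × 0.954 = 5247
40+: 10100 × 0.918 + 11450 × 0.516 = 9272 + 5908 = 15180
Net migration: 20–39 + 390 → 5637
Population now: 0–19=4656, 20–39=5637, 40+=15180
After projecting period 2:
Births: 5637 × 0.461 = 2599
20–39: 4656 × 0.954 = 4442
40+: 5637 × 0.918 + 15180 × 0.516 = 5175 + 7833 = 13008
Net migration: 20–39 + 390 → 4832
Population now: 0–19=2599, 20–39=4832, 40+=13008
After projecting period 3:
Births: 4832 × 0.461 = 2228
20–39: 2599 × 0.954 = 2479
40+: 4832 × 0.918 + 13008 × 0.516 = 4436 + 6712 = 11148
Net migration: 20–39 + 390 → 2869
Population now: 0–19=2228, 20–39=2869, 40+=11148
Total after period 3: 2228 + 2869 + 11148 = 16245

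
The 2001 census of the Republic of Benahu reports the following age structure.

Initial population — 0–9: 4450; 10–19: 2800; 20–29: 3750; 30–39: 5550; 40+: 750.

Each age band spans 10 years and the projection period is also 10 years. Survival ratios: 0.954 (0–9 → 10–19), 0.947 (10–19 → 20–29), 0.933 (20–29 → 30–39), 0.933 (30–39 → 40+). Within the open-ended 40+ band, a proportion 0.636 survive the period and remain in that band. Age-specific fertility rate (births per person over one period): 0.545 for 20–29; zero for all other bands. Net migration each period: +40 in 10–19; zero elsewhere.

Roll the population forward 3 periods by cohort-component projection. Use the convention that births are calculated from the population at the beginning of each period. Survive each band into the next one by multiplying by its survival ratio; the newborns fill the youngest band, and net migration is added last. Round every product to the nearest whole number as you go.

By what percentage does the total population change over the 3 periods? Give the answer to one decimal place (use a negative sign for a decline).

-7.7

Let band 1 be 0–9 through band 5 = 40+.
Period 1:
Births: 3750 * 0.545 = 2044
Band 2: 4450 * 0.954 = 4245
Band 3: 2800 * 0.947 = 2652
Band 4: 3750 * 0.933 = 3499
Band 5: 5550 * 0.933 + 750 * 0.636 = 5178 + 477 = 5655
Net migration: Band 2 + 40 → 4285
→ [2044, 4285, 2652, 3499, 5655]
Period 2:
Births: 2652 * 0.545 = 1445
Band 2: 2044 * 0.954 = 1950
Band 3: 4285 * 0.947 = 4058
Band 4: 2652 * 0.933 = 2474
Band 5: 3499 * 0.933 + 5655 * 0.636 = 3265 + 3597 = 6862
Net migration: Band 2 + 40 → 1990
→ [1445, 1990, 4058, 2474, 6862]
Period 3:
Births: 4058 * 0.545 = 2212
Band 2: 1445 * 0.954 = 1379
Band 3: 1990 * 0.947 = 1885
Band 4: 4058 * 0.933 = 3786
Band 5: 2474 * 0.933 + 6862 * 0.636 = 2308 + 4364 = 6672
Net migration: Band 2 + 40 → 1419
→ [2212, 1419, 1885, 3786, 6672]
Total: 17300 → 15974; change = -1326; percentage change = -7.7%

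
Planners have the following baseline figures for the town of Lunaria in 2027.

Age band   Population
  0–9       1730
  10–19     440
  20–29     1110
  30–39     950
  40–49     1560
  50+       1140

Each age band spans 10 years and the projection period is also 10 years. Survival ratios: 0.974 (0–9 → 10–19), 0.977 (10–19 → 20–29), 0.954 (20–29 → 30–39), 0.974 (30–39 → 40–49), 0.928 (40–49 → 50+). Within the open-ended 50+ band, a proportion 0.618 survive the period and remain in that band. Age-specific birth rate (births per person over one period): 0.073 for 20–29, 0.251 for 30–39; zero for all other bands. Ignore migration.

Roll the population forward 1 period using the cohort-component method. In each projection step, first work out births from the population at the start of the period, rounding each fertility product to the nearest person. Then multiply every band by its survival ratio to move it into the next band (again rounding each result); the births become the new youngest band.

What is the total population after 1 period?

— Period 1 —
Births: 1110 * 0.073 = 81, 950 * 0.251 = 238 → 319
10–19: 1730 * 0.974 = 1685
20–29: 440 * 0.977 = 430
30–39: 1110 * 0.954 = 1059
40–49: 950 * 0.974 = 925
50+: 1560 * 0.928 + 1140 * 0.618 = 1448 + 705 = 2153
→ [319, 1685, 430, 1059, 925, 2153]
Total after period 1: 319 + 1685 + 430 + 1059 + 925 + 2153 = 6571

6571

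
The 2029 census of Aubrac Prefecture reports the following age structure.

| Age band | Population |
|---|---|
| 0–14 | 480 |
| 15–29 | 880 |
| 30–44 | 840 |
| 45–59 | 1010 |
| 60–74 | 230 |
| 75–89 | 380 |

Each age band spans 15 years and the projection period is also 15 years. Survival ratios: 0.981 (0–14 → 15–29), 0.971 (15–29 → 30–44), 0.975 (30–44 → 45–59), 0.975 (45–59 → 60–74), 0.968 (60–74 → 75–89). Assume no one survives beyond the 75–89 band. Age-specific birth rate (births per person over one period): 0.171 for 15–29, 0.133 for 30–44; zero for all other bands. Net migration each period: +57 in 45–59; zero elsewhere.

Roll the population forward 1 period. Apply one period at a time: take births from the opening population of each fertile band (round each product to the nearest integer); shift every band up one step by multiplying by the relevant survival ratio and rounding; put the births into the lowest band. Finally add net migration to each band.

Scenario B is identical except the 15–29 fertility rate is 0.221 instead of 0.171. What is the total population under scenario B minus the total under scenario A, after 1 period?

— Period 1 —
Births: 880 * 0.171 = 150, 840 * 0.133 = 112 — total 262
15–29: 480 * 0.981 = 471
30–44: 880 * 0.971 = 854
45–59: 840 * 0.975 = 819
60–74: 1010 * 0.975 = 985
75–89: 230 * 0.968 = 223
Net migration: 45–59 + 57 → 876
Population now: 0–14=262, 15–29=471, 30–44=854, 45–59=876, 60–74=985, 75–89=223
Scenario A total after 1 period: 3671
Scenario B projection —
— Period 1 —
Births: 880 * 0.221 = 194, 840 * 0.133 = 112 — total 306
15–29: 480 * 0.981 = 471
30–44: 880 * 0.971 = 854
45–59: 840 * 0.975 = 819
60–74: 1010 * 0.975 = 985
75–89: 230 * 0.968 = 223
Net migration: 45–59 + 57 → 876
Population now: 0–14=306, 15–29=471, 30–44=854, 45–59=876, 60–74=985, 75–89=223
Scenario B total after 1 period: 3715
Difference B − A = 3715 − 3671 = 44

44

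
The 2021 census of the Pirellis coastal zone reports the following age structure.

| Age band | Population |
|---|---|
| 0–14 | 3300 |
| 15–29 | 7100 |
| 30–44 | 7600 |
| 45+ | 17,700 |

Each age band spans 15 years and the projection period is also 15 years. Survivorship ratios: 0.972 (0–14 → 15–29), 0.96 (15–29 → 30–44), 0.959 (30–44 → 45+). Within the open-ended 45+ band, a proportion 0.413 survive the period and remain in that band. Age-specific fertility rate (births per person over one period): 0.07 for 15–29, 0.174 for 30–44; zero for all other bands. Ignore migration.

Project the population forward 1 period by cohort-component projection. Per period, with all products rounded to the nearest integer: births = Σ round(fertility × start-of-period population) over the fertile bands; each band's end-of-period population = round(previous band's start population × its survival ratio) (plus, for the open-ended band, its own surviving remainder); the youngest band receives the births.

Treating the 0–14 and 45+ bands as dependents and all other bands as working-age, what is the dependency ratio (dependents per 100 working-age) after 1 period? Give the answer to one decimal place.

163.8

Numbering the groups 1..4 from youngest to oldest:
[period 1]
Births: 7100 * 0.07 = 497  |  7600 * 0.174 = 1322 ⇒ total 1819
Group 2: 3300 * 0.972 = 3208
Group 3: 7100 * 0.96 = 6816
Group 4: 7600 * 0.959 + 17700 * 0.413 = 7288 + 7310 = 14598
→ [1819, 3208, 6816, 14598]
Dependents (band 0–14 + band 45+) = 1819 + 14598 = 16417; working-age = 10024; ratio = 16417/10024 × 100 = 163.8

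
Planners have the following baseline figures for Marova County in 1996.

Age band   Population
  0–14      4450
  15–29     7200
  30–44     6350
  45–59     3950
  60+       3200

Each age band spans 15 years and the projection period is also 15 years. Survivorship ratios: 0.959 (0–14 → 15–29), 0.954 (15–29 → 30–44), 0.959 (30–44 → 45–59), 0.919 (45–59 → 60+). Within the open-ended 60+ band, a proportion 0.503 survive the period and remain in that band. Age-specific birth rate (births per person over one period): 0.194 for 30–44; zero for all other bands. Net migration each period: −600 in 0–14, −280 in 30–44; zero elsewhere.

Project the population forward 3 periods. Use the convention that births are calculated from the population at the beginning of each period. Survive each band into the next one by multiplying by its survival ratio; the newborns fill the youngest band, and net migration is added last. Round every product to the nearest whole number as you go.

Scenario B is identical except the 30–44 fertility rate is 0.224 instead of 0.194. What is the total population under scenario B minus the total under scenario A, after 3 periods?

After projecting period 1:
Births: 6350 × 0.194 = 1232
15–29: 4450 × 0.959 = 4268
30–44: 7200 × 0.954 = 6869
45–59: 6350 × 0.959 = 6090
60+: 3950 × 0.919 + 3200 × 0.503 = 3630 + 1610 = 5240
Net migration: 0–14 − 600 → 632; 30–44 − 280 → 6589
End of period: [632, 4268, 6589, 6090, 5240]
After projecting period 2:
Births: 6589 × 0.194 = 1278
15–29: 632 × 0.959 = 606
30–44: 4268 × 0.954 = 4072
45–59: 6589 × 0.959 = 6319
60+: 6090 × 0.919 + 5240 × 0.503 = 5597 + 2636 = 8233
Net migration: 0–14 − 600 → 678; 30–44 − 280 → 3792
End of period: [678, 606, 3792, 6319, 8233]
After projecting period 3:
Births: 3792 × 0.194 = 736
15–29: 678 × 0.959 = 650
30–44: 606 × 0.954 = 578
45–59: 3792 × 0.959 = 3637
60+: 6319 × 0.919 + 8233 × 0.503 = 5807 + 4141 = 9948
Net migration: 0–14 − 600 → 136; 30–44 − 280 → 298
End of period: [136, 650, 298, 3637, 9948]
Scenario A total after 3 periods: 14669
Scenario B projection —
After projecting period 1:
Births: 6350 × 0.224 = 1422
15–29: 4450 × 0.959 = 4268
30–44: 7200 × 0.954 = 6869
45–59: 6350 × 0.959 = 6090
60+: 3950 × 0.919 + 3200 × 0.503 = 3630 + 1610 = 5240
Net migration: 0–14 − 600 → 822; 30–44 − 280 → 6589
End of period: [822, 4268, 6589, 6090, 5240]
After projecting period 2:
Births: 6589 × 0.224 = 1476
15–29: 822 × 0.959 = 788
30–44: 4268 × 0.954 = 4072
45–59: 6589 × 0.959 = 6319
60+: 6090 × 0.919 + 5240 × 0.503 = 5597 + 2636 = 8233
Net migration: 0–14 − 600 → 876; 30–44 − 280 → 3792
End of period: [876, 788, 3792, 6319, 8233]
After projecting period 3:
Births: 3792 × 0.224 = 849
15–29: 876 × 0.959 = 840
30–44: 788 × 0.954 = 752
45–59: 3792 × 0.959 = 3637
60+: 6319 × 0.919 + 8233 × 0.503 = 5807 + 4141 = 9948
Net migration: 0–14 − 600 → 249; 30–44 − 280 → 472
End of period: [249, 840, 472, 3637, 9948]
Scenario B total after 3 periods: 15146
Difference B − A = 15146 − 14669 = 477

477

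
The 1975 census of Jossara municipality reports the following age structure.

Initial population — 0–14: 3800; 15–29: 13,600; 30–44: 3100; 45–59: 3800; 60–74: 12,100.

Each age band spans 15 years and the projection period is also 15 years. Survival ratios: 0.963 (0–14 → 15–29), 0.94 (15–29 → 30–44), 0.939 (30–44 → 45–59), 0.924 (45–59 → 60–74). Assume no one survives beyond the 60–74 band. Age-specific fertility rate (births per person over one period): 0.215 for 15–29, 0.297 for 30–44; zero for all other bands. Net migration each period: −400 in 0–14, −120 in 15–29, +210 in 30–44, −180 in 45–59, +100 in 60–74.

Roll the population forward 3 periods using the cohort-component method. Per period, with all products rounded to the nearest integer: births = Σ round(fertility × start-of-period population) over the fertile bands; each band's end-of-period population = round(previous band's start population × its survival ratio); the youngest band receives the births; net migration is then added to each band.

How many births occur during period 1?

After projecting period 1:
Births: 13600 × 0.215 = 2924  |  3100 × 0.297 = 921 ⇒ total 3845
15–29: 3800 × 0.963 = 3659
30–44: 13600 × 0.94 = 12784
45–59: 3100 × 0.939 = 2911
60–74: 3800 × 0.924 = 3511
Net migration: 0–14 − 400 → 3445; 15–29 − 120 → 3539; 30–44 + 210 → 12994; 45–59 − 180 → 2731; 60–74 + 100 → 3611
Population now: 0–14=3445, 15–29=3539, 30–44=12994, 45–59=2731, 60–74=3611

3845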